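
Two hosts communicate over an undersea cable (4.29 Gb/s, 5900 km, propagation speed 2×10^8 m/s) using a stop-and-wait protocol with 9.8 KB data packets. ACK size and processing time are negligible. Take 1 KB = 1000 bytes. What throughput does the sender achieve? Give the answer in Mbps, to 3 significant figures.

t_tx = L/R = 78400/4290000000 = 1.82751e-05 s.
t_prop = 5900000/200000000 = 0.0295 s; RTT = 0.059 s.
Cycle = t_tx + RTT = 0.0590183 s.
Throughput = L / cycle = 78400 / 0.0590183 = 1.33 Mbps.

1.33 Mbps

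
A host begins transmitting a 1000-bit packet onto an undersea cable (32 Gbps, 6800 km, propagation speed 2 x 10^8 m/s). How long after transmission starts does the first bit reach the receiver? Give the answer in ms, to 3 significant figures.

First bit experiences only propagation delay: d/s = 6800000/200000000 = 34.0 ms.

34.0 ms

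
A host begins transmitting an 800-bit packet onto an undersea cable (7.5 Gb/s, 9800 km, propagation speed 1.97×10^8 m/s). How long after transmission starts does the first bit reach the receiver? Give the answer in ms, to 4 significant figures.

49.75 ms

First bit experiences only propagation delay: d/s = 9800000/197000000 = 49.75 ms.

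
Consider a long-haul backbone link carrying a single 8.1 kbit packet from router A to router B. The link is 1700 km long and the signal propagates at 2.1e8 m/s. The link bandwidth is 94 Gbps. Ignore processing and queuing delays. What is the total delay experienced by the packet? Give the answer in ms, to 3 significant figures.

8.10 ms

L = 8100 bits.
Transmission delay = L/R = 8100 / 94000000000 = 8.61702e-05 ms.
Propagation delay = d/s = 1700000 m / 210000000 m/s = 8.09524 ms.
Total = 8.10 ms.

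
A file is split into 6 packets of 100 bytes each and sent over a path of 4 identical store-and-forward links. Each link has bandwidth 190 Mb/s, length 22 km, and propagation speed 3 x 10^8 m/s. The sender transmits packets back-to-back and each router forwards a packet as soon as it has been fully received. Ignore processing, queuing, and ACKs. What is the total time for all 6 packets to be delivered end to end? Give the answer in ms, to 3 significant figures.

0.331 ms

Per-hop transmission t_tx = L/R = 800/190000000 = 0.00421053 ms.
Per-hop propagation t_prop = 22000/300000000 = 0.0733333 ms.
Pipeline fill: first packet needs 4·t_tx to clear all hops; remaining 5 packets each add one t_tx.
Total = (4+6-1)·t_tx + 4·t_prop = 9·0.00421053 + 4·0.0733333 = 0.331 ms.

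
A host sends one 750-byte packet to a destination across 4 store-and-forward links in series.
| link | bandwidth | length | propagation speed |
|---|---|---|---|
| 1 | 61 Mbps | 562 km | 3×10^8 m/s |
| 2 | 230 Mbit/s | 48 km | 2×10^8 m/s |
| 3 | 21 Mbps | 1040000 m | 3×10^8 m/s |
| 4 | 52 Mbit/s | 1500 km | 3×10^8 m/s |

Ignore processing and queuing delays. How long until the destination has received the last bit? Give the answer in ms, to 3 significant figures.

11.1 ms

L = 750 × 8 = 6000 bits.
Transmission delays (L/R per hop): 0.0983607, 0.026087, 0.285714, 0.115385 ms; sum = 0.525547 ms.
Propagation delays (d/s per hop): 1.87333, 0.24, 3.46667, 5 ms; sum = 10.58 ms.
End-to-end = 11.1 ms.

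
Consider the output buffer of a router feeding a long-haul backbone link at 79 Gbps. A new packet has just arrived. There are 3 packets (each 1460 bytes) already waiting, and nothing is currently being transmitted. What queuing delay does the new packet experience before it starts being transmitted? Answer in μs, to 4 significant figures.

0.4435 μs

Each queued packet: L/R = 11680/79000000000 = 0.147848 μs.
3 queued → 0.443544 μs.
Queuing delay = 0.4435 μs.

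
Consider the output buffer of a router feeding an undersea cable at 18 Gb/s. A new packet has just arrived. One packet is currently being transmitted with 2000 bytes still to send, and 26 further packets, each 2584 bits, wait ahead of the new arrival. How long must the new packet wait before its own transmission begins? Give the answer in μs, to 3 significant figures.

Each queued packet: L/R = 2584/18000000000 = 0.143556 μs.
26 queued → 3.73244 μs.
Plus remaining 16000 bits of current packet: 0.888889 μs.
Queuing delay = 4.62 μs.

4.62 μs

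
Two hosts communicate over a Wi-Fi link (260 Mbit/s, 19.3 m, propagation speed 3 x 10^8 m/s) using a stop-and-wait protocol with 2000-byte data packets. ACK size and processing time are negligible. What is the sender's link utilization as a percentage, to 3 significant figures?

t_tx = L/R = 16000/260000000 = 6.15385e-05 s.
t_prop = 19.3/300000000 = 6.43333e-08 s; RTT = 1.28667e-07 s.
Cycle = t_tx + RTT = 6.16671e-05 s.
Utilization = t_tx / cycle = 6.15385e-05/6.16671e-05 = 99.8 %.

99.8 %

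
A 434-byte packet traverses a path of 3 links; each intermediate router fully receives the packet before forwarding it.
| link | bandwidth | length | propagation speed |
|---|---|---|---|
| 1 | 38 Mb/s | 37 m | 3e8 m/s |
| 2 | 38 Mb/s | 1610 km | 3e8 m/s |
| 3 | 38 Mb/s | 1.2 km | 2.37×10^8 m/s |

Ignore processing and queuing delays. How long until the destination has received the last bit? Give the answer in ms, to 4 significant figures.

L = 434 × 8 = 3472 bits.
Transmission delay per hop = L/R = 3472/38000000 = 0.0913684 ms; 3 hops → 0.274105 ms.
Propagation delays (d/s per hop): 0.000123333, 5.36667, 0.00506329 ms; sum = 5.37185 ms.
End-to-end = 5.646 ms.

5.646 ms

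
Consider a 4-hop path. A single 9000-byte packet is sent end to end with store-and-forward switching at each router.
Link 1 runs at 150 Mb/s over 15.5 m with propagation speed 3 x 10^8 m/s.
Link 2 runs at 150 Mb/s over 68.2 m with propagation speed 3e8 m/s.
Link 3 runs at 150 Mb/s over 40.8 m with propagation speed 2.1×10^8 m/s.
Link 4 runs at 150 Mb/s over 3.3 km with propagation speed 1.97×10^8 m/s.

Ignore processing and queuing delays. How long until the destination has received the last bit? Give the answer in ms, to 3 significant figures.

1.94 ms

L = 9000 × 8 = 72000 bits.
Transmission delay per hop = L/R = 72000/150000000 = 0.48 ms; 4 hops → 1.92 ms.
Propagation delays (d/s per hop): 5.16667e-05, 0.000227333, 0.000194286, 0.0167513 ms; sum = 0.0172246 ms.
End-to-end = 1.94 ms.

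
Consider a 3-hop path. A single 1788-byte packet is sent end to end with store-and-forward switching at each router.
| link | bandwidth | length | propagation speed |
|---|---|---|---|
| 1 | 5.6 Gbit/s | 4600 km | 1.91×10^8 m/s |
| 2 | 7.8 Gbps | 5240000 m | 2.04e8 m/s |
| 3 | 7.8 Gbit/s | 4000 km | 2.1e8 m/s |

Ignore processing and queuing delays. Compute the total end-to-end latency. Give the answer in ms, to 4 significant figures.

L = 1788 × 8 = 14304 bits.
Transmission delays (L/R per hop): 0.00255429, 0.00183385, 0.00183385 ms; sum = 0.00622198 ms.
Propagation delays (d/s per hop): 24.0838, 25.6863, 19.0476 ms; sum = 68.8177 ms.
End-to-end = 68.82 ms.

68.82 ms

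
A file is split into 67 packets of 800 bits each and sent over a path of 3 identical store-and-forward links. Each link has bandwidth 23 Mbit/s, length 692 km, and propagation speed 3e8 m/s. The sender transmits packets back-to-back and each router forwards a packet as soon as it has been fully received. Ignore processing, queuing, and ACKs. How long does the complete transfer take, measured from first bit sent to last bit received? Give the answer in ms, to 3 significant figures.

Per-hop transmission t_tx = L/R = 800/23000000 = 0.0347826 ms.
Per-hop propagation t_prop = 692000/300000000 = 2.30667 ms.
Pipeline fill: first packet needs 3·t_tx to clear all hops; remaining 66 packets each add one t_tx.
Total = (3+67-1)·t_tx + 3·t_prop = 69·0.0347826 + 3·2.30667 = 9.32 ms.

9.32 ms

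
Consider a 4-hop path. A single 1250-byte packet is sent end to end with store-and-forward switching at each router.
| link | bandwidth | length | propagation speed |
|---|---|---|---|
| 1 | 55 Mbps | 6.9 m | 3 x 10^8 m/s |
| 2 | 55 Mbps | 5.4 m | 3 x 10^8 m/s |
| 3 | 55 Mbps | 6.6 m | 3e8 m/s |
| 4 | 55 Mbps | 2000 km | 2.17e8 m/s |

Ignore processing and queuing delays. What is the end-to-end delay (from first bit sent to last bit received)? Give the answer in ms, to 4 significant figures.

9.944 ms

L = 1250 × 8 = 10000 bits.
Transmission delay per hop = L/R = 10000/55000000 = 0.181818 ms; 4 hops → 0.727273 ms.
Propagation delays (d/s per hop): 2.3e-05, 1.8e-05, 2.2e-05, 9.21659 ms; sum = 9.21665 ms.
End-to-end = 9.944 ms.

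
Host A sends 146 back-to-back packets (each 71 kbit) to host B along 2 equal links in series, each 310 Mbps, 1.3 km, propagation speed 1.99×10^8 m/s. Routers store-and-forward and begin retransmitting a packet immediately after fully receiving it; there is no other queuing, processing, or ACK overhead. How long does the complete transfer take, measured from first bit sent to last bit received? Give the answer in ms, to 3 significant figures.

33.7 ms

Per-hop transmission t_tx = L/R = 71000/310000000 = 0.229032 ms.
Per-hop propagation t_prop = 1300/199000000 = 0.00653266 ms.
Pipeline fill: first packet needs 2·t_tx to clear all hops; remaining 145 packets each add one t_tx.
Total = (2+146-1)·t_tx + 2·t_prop = 147·0.229032 + 2·0.00653266 = 33.7 ms.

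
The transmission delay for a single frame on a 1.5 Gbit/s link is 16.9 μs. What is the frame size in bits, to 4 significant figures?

L = R × t_tx = 1500000000 b/s × 1.69e-05 s = 25350 bits.

25350 bits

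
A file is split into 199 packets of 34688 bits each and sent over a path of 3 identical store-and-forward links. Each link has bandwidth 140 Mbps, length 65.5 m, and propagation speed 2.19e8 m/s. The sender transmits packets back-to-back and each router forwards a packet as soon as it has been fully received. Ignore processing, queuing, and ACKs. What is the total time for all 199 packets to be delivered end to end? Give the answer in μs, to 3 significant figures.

49800 μs

Per-hop transmission t_tx = L/R = 34688/140000000 = 247.771 μs.
Per-hop propagation t_prop = 65.5/219000000 = 0.299087 μs.
Pipeline fill: first packet needs 3·t_tx to clear all hops; remaining 198 packets each add one t_tx.
Total = (3+199-1)·t_tx + 3·t_prop = 201·247.771 + 3·0.299087 = 49800 μs.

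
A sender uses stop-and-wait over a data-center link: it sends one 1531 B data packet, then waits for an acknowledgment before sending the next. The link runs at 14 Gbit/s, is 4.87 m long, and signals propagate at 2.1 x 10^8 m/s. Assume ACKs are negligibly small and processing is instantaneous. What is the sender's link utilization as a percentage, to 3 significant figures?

t_tx = L/R = 12248/14000000000 = 8.74857e-07 s.
t_prop = 4.87/210000000 = 2.31905e-08 s; RTT = 4.6381e-08 s.
Cycle = t_tx + RTT = 9.21238e-07 s.
Utilization = t_tx / cycle = 8.74857e-07/9.21238e-07 = 95.0 %.

95.0 %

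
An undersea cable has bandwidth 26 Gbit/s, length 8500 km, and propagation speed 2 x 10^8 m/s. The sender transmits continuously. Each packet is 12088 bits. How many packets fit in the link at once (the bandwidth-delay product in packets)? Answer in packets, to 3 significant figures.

Propagation delay = 8500000 / 200000000 = 0.0425 s.
BDP = R × t_prop = 26000000000 × 0.0425 = 1105000000 bits.
In packets of 12088 bits: 91400 packets.

91400 packets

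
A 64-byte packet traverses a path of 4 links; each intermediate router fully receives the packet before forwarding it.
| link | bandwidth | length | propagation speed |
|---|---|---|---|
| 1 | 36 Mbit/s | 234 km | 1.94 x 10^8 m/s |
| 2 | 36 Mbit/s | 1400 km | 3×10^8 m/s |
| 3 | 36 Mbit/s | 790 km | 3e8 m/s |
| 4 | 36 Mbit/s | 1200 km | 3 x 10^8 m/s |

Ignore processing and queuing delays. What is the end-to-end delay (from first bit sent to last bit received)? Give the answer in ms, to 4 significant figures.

L = 64 × 8 = 512 bits.
Transmission delay per hop = L/R = 512/36000000 = 0.0142222 ms; 4 hops → 0.0568889 ms.
Propagation delays (d/s per hop): 1.20619, 4.66667, 2.63333, 4 ms; sum = 12.5062 ms.
End-to-end = 12.56 ms.

12.56 ms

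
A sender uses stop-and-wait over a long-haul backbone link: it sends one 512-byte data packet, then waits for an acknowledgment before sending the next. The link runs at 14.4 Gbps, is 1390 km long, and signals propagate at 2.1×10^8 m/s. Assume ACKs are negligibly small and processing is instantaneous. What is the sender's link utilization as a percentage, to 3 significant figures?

0.00215 %

t_tx = L/R = 4096/14400000000 = 2.84444e-07 s.
t_prop = 1390000/210000000 = 0.00661905 s; RTT = 0.0132381 s.
Cycle = t_tx + RTT = 0.0132384 s.
Utilization = t_tx / cycle = 2.84444e-07/0.0132384 = 0.00215 %.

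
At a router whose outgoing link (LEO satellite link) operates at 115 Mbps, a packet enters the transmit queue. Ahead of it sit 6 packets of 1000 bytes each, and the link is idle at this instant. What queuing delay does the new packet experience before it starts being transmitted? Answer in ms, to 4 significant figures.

0.4174 ms

Each queued packet: L/R = 8000/115000000 = 0.0695652 ms.
6 queued → 0.417391 ms.
Queuing delay = 0.4174 ms.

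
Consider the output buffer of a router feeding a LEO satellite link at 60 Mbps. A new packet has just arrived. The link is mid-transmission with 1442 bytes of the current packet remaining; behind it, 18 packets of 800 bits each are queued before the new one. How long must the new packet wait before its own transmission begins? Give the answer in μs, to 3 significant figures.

432 μs

Each queued packet: L/R = 800/60000000 = 13.3333 μs.
18 queued → 240 μs.
Plus remaining 11536 bits of current packet: 192.267 μs.
Queuing delay = 432 μs.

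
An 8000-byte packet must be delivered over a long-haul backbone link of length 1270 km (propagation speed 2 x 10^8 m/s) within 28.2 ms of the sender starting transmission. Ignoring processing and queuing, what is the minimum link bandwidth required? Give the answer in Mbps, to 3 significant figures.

2.93 Mbps

L = 64000 bits.
Propagation delay = 1270000 / 200000000 = 6.35 ms.
Transmission budget = 28.2 − 6.35 = 21.85 ms.
R ≥ L / t_tx = 64000 bits / 0.02185 s = 2.93 Mbps.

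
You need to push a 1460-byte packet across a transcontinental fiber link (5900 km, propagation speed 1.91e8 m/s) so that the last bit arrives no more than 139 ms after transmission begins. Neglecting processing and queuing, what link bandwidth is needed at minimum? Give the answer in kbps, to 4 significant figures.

L = 11680 bits.
Propagation delay = 5900000 / 191000000 = 30.8901 ms.
Transmission budget = 139 − 30.8901 = 108.11 ms.
R ≥ L / t_tx = 11680 bits / 0.10811 s = 108.0 kbps.

108.0 kbps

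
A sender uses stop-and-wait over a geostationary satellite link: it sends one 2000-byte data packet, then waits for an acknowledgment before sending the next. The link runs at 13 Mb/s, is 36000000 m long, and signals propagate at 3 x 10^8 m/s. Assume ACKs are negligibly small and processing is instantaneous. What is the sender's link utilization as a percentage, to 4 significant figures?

t_tx = L/R = 16000/13000000 = 0.00123077 s.
t_prop = 36000000/300000000 = 0.12 s; RTT = 0.24 s.
Cycle = t_tx + RTT = 0.241231 s.
Utilization = t_tx / cycle = 0.00123077/0.241231 = 0.5102 %.

0.5102 %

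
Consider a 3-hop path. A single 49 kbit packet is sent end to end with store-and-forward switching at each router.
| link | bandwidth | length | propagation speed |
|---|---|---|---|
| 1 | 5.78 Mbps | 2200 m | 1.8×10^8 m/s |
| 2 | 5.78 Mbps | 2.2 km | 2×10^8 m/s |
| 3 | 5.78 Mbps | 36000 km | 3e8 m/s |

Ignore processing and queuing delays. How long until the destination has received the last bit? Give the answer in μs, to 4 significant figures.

145500 μs

L = 49000 bits.
Transmission delay per hop = L/R = 49000/5780000 = 8477.51 μs; 3 hops → 25432.5 μs.
Propagation delays (d/s per hop): 12.2222, 11, 120000 μs; sum = 120023 μs.
End-to-end = 145500 μs.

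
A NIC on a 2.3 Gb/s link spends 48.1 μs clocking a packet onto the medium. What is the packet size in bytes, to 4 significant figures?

13830 bytes

L = R × t_tx = 2300000000 b/s × 4.81e-05 s = 110630 bits.
In bytes: 110630 / 8 = 13830 bytes.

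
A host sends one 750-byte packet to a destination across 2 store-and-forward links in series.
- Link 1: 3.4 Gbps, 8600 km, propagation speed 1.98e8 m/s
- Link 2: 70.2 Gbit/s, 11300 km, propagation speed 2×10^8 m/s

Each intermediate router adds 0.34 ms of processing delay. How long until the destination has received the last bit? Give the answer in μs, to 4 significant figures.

100300 μs

L = 750 × 8 = 6000 bits.
Transmission delays (L/R per hop): 1.76471, 0.0854701 μs; sum = 1.85018 μs.
Propagation delays (d/s per hop): 43434.3, 56500 μs; sum = 99934.3 μs.
Processing at 1 router(s): 1 × 0.34 ms = 340 μs.
End-to-end = 100300 μs.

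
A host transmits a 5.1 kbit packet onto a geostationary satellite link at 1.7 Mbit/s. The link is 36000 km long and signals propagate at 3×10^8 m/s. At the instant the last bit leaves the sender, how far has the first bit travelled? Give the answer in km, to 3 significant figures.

900 km

t_tx = L/R = 5100/1700000 = 0.003 s.
Distance = s × t_tx = 300000000 × 0.003 = 900 km.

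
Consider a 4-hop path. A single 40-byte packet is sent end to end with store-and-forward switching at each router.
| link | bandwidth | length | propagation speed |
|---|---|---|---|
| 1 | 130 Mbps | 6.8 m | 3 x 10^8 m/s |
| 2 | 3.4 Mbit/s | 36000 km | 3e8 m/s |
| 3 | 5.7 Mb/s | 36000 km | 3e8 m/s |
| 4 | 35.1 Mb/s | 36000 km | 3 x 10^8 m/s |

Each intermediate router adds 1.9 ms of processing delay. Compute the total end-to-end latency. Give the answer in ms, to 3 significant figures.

L = 40 × 8 = 320 bits.
Transmission delays (L/R per hop): 0.00246154, 0.0941176, 0.0561404, 0.00911681 ms; sum = 0.161836 ms.
Propagation delays (d/s per hop): 2.26667e-05, 120, 120, 120 ms; sum = 360 ms.
Processing at 3 router(s): 3 × 1.9 ms = 5.7 ms.
End-to-end = 366 ms.

366 ms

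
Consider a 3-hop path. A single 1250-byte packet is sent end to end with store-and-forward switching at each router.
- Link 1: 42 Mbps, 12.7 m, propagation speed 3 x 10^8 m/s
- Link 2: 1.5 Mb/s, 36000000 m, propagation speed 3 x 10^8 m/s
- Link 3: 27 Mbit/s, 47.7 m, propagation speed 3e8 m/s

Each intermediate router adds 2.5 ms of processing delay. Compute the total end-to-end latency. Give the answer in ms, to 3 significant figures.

132 ms

L = 1250 × 8 = 10000 bits.
Transmission delays (L/R per hop): 0.238095, 6.66667, 0.37037 ms; sum = 7.27513 ms.
Propagation delays (d/s per hop): 4.23333e-05, 120, 0.000159 ms; sum = 120 ms.
Processing at 2 router(s): 2 × 2.5 ms = 5 ms.
End-to-end = 132 ms.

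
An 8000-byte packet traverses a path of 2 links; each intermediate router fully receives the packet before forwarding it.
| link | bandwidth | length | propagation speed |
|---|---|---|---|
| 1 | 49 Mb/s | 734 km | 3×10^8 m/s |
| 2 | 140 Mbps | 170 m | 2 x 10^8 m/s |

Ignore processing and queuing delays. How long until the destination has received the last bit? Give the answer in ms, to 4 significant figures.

4.211 ms

L = 8000 × 8 = 64000 bits.
Transmission delays (L/R per hop): 1.30612, 0.457143 ms; sum = 1.76327 ms.
Propagation delays (d/s per hop): 2.44667, 0.00085 ms; sum = 2.44752 ms.
End-to-end = 4.211 ms.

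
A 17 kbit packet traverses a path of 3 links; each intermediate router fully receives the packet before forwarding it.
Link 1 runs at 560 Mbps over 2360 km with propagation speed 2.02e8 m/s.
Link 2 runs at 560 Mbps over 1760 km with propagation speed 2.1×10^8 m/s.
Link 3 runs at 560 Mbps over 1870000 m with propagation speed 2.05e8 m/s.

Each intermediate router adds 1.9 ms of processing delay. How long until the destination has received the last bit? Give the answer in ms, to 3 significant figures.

33.1 ms

L = 17000 bits.
Transmission delay per hop = L/R = 17000/560000000 = 0.0303571 ms; 3 hops → 0.0910714 ms.
Propagation delays (d/s per hop): 11.6832, 8.38095, 9.12195 ms; sum = 29.1861 ms.
Processing at 2 router(s): 2 × 1.9 ms = 3.8 ms.
End-to-end = 33.1 ms.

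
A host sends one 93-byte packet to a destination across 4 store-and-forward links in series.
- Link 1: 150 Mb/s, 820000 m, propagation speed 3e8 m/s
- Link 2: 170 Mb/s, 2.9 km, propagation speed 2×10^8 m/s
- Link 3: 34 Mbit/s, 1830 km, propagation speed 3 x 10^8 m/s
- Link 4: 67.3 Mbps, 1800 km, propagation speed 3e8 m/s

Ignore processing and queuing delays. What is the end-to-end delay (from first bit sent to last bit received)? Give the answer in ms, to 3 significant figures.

L = 93 × 8 = 744 bits.
Transmission delays (L/R per hop): 0.00496, 0.00437647, 0.0218824, 0.011055 ms; sum = 0.0422738 ms.
Propagation delays (d/s per hop): 2.73333, 0.0145, 6.1, 6 ms; sum = 14.8478 ms.
End-to-end = 14.9 ms.

14.9 ms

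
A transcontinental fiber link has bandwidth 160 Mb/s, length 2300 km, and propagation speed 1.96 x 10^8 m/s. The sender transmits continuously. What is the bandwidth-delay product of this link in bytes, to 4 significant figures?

Propagation delay = 2300000 / 196000000 = 0.0117347 s.
BDP = R × t_prop = 160000000 × 0.0117347 = 1877550 bits.
In bytes: 1877550/8 = 234700 bytes.

234700 bytes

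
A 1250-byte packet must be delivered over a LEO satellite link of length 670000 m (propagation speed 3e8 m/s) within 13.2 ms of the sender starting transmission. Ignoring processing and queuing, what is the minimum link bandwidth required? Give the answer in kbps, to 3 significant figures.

L = 10000 bits.
Propagation delay = 670000 / 300000000 = 2.23333 ms.
Transmission budget = 13.2 − 2.23333 = 10.9667 ms.
R ≥ L / t_tx = 10000 bits / 0.0109667 s = 912 kbps.

912 kbps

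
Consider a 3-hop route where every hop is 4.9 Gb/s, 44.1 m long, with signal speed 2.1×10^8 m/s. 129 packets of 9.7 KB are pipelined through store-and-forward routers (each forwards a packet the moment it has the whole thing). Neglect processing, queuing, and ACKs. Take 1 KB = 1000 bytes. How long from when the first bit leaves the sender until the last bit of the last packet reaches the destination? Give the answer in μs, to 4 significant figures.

Per-hop transmission t_tx = L/R = 77600/4900000000 = 15.8367 μs.
Per-hop propagation t_prop = 44.1/210000000 = 0.21 μs.
Pipeline fill: first packet needs 3·t_tx to clear all hops; remaining 128 packets each add one t_tx.
Total = (3+129-1)·t_tx + 3·t_prop = 131·15.8367 + 3·0.21 = 2075 μs.

2075 μs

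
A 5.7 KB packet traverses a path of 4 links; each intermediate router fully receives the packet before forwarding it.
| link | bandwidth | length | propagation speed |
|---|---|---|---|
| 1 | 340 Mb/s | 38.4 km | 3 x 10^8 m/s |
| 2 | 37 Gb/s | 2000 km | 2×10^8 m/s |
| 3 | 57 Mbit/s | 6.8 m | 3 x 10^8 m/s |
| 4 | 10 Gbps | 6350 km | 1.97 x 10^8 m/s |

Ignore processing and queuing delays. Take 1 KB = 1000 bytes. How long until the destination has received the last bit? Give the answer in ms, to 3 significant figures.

43.3 ms

L = 45600 bits.
Transmission delays (L/R per hop): 0.134118, 0.00123243, 0.8, 0.00456 ms; sum = 0.93991 ms.
Propagation delays (d/s per hop): 0.128, 10, 2.26667e-05, 32.2335 ms; sum = 42.3615 ms.
End-to-end = 43.3 ms.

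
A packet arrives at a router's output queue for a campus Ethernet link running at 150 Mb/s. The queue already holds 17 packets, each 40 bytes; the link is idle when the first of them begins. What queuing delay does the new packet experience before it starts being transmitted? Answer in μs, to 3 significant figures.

Each queued packet: L/R = 320/150000000 = 2.13333 μs.
17 queued → 36.2667 μs.
Queuing delay = 36.3 μs.

36.3 μs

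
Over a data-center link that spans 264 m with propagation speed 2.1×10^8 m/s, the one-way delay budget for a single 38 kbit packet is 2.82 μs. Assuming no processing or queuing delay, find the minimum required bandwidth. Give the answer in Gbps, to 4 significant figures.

24.31 Gbps

Propagation delay = 264 / 210000000 = 1.25714 μs.
Transmission budget = 2.82 − 1.25714 = 1.56286 μs.
R ≥ L / t_tx = 38000 bits / 1.56286e-06 s = 24.31 Gbps.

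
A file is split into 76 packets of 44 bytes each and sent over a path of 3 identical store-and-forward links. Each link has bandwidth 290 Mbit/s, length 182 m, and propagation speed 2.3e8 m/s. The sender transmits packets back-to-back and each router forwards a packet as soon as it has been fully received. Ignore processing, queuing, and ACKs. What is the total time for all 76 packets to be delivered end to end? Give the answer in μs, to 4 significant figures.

97.05 μs

Per-hop transmission t_tx = L/R = 352/290000000 = 1.21379 μs.
Per-hop propagation t_prop = 182/2.3e+08 = 0.791304 μs.
Pipeline fill: first packet needs 3·t_tx to clear all hops; remaining 75 packets each add one t_tx.
Total = (3+76-1)·t_tx + 3·t_prop = 78·1.21379 + 3·0.791304 = 97.05 μs.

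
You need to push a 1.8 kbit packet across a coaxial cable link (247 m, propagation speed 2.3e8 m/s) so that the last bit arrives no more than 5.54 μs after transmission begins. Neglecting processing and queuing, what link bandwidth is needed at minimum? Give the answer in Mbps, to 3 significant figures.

403 Mbps

Propagation delay = 247 / 2.3e+08 = 1.07391 μs.
Transmission budget = 5.54 − 1.07391 = 4.46609 μs.
R ≥ L / t_tx = 1800 bits / 4.46609e-06 s = 403 Mbps.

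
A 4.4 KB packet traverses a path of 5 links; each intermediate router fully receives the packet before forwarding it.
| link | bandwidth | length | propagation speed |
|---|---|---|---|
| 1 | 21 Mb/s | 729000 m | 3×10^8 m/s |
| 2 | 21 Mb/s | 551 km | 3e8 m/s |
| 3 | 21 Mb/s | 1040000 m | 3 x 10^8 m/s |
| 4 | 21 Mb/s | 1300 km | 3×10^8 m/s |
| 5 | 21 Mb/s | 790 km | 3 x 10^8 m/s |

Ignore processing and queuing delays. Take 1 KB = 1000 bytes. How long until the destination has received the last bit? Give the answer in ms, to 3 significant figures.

23.1 ms

L = 35200 bits.
Transmission delay per hop = L/R = 35200/21000000 = 1.67619 ms; 5 hops → 8.38095 ms.
Propagation delays (d/s per hop): 2.43, 1.83667, 3.46667, 4.33333, 2.63333 ms; sum = 14.7 ms.
End-to-end = 23.1 ms.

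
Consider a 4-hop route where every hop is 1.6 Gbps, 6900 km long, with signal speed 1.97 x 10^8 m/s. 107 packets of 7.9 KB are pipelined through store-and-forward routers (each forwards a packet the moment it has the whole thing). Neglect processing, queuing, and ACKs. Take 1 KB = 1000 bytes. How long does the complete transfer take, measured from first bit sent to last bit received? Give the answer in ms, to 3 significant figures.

144 ms

Per-hop transmission t_tx = L/R = 63200/1600000000 = 0.0395 ms.
Per-hop propagation t_prop = 6900000/197000000 = 35.0254 ms.
Pipeline fill: first packet needs 4·t_tx to clear all hops; remaining 106 packets each add one t_tx.
Total = (4+107-1)·t_tx + 4·t_prop = 110·0.0395 + 4·35.0254 = 144 ms.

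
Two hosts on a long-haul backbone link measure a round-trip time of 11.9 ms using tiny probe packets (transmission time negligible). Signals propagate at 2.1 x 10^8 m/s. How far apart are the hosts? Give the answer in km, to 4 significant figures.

1250 km

One-way propagation = RTT/2 = 5.95 ms.
d = s × t = 210000000 × 0.00595 = 1250 km.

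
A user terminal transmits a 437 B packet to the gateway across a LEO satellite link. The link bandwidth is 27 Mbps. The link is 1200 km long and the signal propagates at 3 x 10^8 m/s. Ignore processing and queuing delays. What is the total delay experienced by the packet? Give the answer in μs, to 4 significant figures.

L = 437 × 8 = 3496 bits.
Transmission delay = L/R = 3496 / 27000000 = 129.481 μs.
Propagation delay = d/s = 1200000 m / 300000000 m/s = 4000 μs.
Total = 4129 μs.

4129 μs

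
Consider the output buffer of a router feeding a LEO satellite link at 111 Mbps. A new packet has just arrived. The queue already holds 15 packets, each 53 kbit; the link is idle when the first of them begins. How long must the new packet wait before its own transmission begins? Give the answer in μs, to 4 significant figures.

7162 μs

Each queued packet: L/R = 53000/111000000 = 477.477 μs.
15 queued → 7162.16 μs.
Queuing delay = 7162 μs.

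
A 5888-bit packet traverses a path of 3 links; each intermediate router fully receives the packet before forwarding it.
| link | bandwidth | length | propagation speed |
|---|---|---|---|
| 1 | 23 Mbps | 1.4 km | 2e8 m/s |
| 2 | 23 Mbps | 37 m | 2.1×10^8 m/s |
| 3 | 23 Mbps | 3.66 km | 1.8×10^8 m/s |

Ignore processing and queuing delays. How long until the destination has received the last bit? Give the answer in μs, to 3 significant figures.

Transmission delay per hop = L/R = 5888/23000000 = 256 μs; 3 hops → 768 μs.
Propagation delays (d/s per hop): 7, 0.17619, 20.3333 μs; sum = 27.5095 μs.
End-to-end = 796 μs.

796 μs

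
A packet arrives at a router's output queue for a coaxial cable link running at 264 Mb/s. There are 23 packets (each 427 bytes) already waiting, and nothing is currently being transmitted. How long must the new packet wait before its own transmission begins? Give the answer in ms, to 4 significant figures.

Each queued packet: L/R = 3416/264000000 = 0.0129394 ms.
23 queued → 0.297606 ms.
Queuing delay = 0.2976 ms.

0.2976 ms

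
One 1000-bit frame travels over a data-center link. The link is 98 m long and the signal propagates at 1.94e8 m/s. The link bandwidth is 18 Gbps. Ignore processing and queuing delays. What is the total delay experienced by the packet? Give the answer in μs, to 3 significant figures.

Transmission delay = L/R = 1000 / 18000000000 = 0.0555556 μs.
Propagation delay = d/s = 98 m / 194000000 m/s = 0.505155 μs.
Total = 0.561 μs.

0.561 μs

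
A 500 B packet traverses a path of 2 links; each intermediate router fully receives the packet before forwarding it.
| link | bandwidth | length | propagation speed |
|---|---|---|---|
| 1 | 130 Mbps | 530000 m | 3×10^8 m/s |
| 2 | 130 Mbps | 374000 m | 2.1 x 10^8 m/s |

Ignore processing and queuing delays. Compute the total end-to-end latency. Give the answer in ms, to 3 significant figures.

L = 500 × 8 = 4000 bits.
Transmission delay per hop = L/R = 4000/130000000 = 0.0307692 ms; 2 hops → 0.0615385 ms.
Propagation delays (d/s per hop): 1.76667, 1.78095 ms; sum = 3.54762 ms.
End-to-end = 3.61 ms.

3.61 ms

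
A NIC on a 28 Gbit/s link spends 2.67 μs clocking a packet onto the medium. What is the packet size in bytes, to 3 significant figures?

L = R × t_tx = 28000000000 b/s × 2.67e-06 s = 74760 bits.
In bytes: 74760 / 8 = 9350 bytes.

9350 bytes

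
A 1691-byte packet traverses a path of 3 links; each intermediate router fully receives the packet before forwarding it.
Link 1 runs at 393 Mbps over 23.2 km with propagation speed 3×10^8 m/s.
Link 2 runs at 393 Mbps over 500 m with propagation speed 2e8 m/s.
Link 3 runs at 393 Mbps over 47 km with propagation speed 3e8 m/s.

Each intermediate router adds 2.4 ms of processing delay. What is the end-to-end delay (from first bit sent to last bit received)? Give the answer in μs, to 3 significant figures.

L = 1691 × 8 = 13528 bits.
Transmission delay per hop = L/R = 13528/393000000 = 34.4224 μs; 3 hops → 103.267 μs.
Propagation delays (d/s per hop): 77.3333, 2.5, 156.667 μs; sum = 236.5 μs.
Processing at 2 router(s): 2 × 2.4 ms = 4800 μs.
End-to-end = 5140 μs.

5140 μs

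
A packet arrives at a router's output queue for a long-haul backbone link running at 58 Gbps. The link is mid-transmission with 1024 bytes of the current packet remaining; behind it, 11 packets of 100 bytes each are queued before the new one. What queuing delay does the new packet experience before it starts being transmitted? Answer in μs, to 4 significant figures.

0.2930 μs

Each queued packet: L/R = 800/58000000000 = 0.0137931 μs.
11 queued → 0.151724 μs.
Plus remaining 8192 bits of current packet: 0.141241 μs.
Queuing delay = 0.2930 μs.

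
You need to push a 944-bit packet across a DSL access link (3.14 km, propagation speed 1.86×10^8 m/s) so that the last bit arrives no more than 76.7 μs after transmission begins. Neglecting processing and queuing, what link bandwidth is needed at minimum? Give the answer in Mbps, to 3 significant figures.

Propagation delay = 3140 / 186000000 = 16.8817 μs.
Transmission budget = 76.7 − 16.8817 = 59.8183 μs.
R ≥ L / t_tx = 944 bits / 5.98183e-05 s = 15.8 Mbps.

15.8 Mbps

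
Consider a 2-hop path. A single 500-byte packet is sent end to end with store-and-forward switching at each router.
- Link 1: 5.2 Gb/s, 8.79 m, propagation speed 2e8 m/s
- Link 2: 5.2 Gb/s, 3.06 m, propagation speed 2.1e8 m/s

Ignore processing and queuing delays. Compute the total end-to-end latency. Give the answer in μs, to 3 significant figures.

L = 500 × 8 = 4000 bits.
Transmission delay per hop = L/R = 4000/5200000000 = 0.769231 μs; 2 hops → 1.53846 μs.
Propagation delays (d/s per hop): 0.04395, 0.0145714 μs; sum = 0.0585214 μs.
End-to-end = 1.60 μs.

1.60 μs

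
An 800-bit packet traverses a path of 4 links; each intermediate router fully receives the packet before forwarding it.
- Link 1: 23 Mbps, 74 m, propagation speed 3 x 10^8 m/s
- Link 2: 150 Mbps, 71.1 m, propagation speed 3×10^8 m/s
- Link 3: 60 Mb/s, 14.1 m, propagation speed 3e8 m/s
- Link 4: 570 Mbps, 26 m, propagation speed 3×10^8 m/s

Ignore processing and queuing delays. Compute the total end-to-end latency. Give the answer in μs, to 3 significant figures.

Transmission delays (L/R per hop): 34.7826, 5.33333, 13.3333, 1.40351 μs; sum = 54.8528 μs.
Propagation delays (d/s per hop): 0.246667, 0.237, 0.047, 0.0866667 μs; sum = 0.617333 μs.
End-to-end = 55.5 μs.

55.5 μs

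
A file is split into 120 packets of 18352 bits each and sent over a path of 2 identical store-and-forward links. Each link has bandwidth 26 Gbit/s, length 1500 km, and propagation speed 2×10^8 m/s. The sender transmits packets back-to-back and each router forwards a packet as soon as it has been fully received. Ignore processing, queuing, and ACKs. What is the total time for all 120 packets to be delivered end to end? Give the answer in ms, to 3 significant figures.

15.1 ms

Per-hop transmission t_tx = L/R = 18352/26000000000 = 0.000705846 ms.
Per-hop propagation t_prop = 1500000/200000000 = 7.5 ms.
Pipeline fill: first packet needs 2·t_tx to clear all hops; remaining 119 packets each add one t_tx.
Total = (2+120-1)·t_tx + 2·t_prop = 121·0.000705846 + 2·7.5 = 15.1 ms.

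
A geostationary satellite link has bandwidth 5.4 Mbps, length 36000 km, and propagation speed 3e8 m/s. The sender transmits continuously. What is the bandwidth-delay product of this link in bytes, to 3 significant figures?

81000 bytes

Propagation delay = 36000000 / 300000000 = 0.12 s.
BDP = R × t_prop = 5400000 × 0.12 = 648000 bits.
In bytes: 648000/8 = 81000 bytes.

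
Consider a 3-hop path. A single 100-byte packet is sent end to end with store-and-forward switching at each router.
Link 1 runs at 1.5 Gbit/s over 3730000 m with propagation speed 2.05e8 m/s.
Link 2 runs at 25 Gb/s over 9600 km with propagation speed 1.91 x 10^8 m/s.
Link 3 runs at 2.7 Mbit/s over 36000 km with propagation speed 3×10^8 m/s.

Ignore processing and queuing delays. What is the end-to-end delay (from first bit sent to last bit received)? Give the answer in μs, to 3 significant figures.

L = 100 × 8 = 800 bits.
Transmission delays (L/R per hop): 0.533333, 0.032, 296.296 μs; sum = 296.862 μs.
Propagation delays (d/s per hop): 18195.1, 50261.8, 120000 μs; sum = 188457 μs.
End-to-end = 189000 μs.

189000 μs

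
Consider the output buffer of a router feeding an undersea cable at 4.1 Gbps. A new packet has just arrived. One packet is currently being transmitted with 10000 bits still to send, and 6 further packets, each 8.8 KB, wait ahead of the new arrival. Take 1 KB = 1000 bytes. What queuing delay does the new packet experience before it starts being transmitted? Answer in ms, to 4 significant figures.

0.1055 ms

Each queued packet: L/R = 70400/4.1e+09 = 0.0171707 ms.
6 queued → 0.103024 ms.
Plus remaining 10000 bits of current packet: 0.00243902 ms.
Queuing delay = 0.1055 ms.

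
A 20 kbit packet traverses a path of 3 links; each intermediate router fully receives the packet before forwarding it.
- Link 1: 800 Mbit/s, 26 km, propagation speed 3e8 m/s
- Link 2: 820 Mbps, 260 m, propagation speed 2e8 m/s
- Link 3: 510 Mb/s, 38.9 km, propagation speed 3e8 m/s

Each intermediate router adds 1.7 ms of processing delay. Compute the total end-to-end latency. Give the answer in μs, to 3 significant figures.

3710 μs

L = 20000 bits.
Transmission delays (L/R per hop): 25, 24.3902, 39.2157 μs; sum = 88.6059 μs.
Propagation delays (d/s per hop): 86.6667, 1.3, 129.667 μs; sum = 217.633 μs.
Processing at 2 router(s): 2 × 1.7 ms = 3400 μs.
End-to-end = 3710 μs.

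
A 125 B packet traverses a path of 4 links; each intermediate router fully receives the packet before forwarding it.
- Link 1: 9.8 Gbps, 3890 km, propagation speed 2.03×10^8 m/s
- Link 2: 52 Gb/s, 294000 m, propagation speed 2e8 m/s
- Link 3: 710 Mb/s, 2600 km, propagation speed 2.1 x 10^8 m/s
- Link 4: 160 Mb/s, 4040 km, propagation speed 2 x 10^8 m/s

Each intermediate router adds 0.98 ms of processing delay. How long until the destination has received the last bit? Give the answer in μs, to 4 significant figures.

56160 μs

L = 125 × 8 = 1000 bits.
Transmission delays (L/R per hop): 0.102041, 0.0192308, 1.40845, 6.25 μs; sum = 7.77972 μs.
Propagation delays (d/s per hop): 19162.6, 1470, 12381, 20200 μs; sum = 53213.5 μs.
Processing at 3 router(s): 3 × 0.98 ms = 2940 μs.
End-to-end = 56160 μs.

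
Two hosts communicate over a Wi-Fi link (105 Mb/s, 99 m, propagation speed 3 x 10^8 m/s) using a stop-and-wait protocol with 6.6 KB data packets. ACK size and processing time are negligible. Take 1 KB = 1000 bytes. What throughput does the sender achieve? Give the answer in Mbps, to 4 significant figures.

t_tx = L/R = 52800/105000000 = 0.000502857 s.
t_prop = 99/300000000 = 3.3e-07 s; RTT = 6.6e-07 s.
Cycle = t_tx + RTT = 0.000503517 s.
Throughput = L / cycle = 52800 / 0.000503517 = 104.9 Mbps.

104.9 Mbps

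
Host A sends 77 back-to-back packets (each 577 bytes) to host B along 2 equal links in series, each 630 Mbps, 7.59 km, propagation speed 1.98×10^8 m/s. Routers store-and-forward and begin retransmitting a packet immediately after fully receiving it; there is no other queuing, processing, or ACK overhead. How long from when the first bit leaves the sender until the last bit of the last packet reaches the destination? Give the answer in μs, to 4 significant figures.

648.2 μs

Per-hop transmission t_tx = L/R = 4616/630000000 = 7.32698 μs.
Per-hop propagation t_prop = 7590/198000000 = 38.3333 μs.
Pipeline fill: first packet needs 2·t_tx to clear all hops; remaining 76 packets each add one t_tx.
Total = (2+77-1)·t_tx + 2·t_prop = 78·7.32698 + 2·38.3333 = 648.2 μs.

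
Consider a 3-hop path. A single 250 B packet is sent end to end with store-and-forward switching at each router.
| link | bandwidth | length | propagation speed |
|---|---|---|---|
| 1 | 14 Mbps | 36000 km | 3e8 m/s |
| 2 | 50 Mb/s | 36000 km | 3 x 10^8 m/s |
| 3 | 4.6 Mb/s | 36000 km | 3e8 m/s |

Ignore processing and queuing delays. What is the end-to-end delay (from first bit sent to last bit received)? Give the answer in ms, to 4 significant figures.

L = 250 × 8 = 2000 bits.
Transmission delays (L/R per hop): 0.142857, 0.04, 0.434783 ms; sum = 0.61764 ms.
Propagation delays (d/s per hop): 120, 120, 120 ms; sum = 360 ms.
End-to-end = 360.6 ms.

360.6 ms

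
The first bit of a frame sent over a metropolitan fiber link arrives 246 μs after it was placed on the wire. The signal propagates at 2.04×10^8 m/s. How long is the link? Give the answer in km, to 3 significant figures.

d = s × t_prop = 204000000 × 0.000246 = 50.2 km.

50.2 km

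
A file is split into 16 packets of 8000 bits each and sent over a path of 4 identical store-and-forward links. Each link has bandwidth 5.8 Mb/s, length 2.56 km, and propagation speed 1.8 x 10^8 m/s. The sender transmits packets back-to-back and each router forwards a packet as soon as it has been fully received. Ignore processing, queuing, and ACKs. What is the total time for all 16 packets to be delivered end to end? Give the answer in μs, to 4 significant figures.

Per-hop transmission t_tx = L/R = 8000/5800000 = 1379.31 μs.
Per-hop propagation t_prop = 2560/180000000 = 14.2222 μs.
Pipeline fill: first packet needs 4·t_tx to clear all hops; remaining 15 packets each add one t_tx.
Total = (4+16-1)·t_tx + 4·t_prop = 19·1379.31 + 4·14.2222 = 26260 μs.

26260 μs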